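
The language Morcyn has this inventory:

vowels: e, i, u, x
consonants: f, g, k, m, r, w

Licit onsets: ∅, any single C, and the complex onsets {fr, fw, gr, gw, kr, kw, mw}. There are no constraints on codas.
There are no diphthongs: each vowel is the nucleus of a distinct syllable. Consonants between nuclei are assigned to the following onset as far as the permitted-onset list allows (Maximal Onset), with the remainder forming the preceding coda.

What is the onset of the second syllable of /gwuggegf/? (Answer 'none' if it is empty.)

g

The vowels are u, e — 2 nuclei, so 2 syllables.
/u…e/ gap (V1→V2): /gg/ splits as /g/ + /g/ (/g/ is the longest suffix that is a licit onset).
Result: gwug.gegf.
Syllable 2 is /gegf/: onset /g/, nucleus /e/, coda /gf/.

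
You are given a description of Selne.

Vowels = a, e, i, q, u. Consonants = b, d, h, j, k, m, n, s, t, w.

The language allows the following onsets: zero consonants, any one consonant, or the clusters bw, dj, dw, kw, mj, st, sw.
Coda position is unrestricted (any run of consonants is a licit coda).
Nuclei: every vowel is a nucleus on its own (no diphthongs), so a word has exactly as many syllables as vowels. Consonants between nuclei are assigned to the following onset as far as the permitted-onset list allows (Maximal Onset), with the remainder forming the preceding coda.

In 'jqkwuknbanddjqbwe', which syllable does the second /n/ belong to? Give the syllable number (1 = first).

3

Nuclei (vowels): q, u, a, q, e → 5 syllables.
Between /q/ (V1) and /u/ (V2): /kw/ — entire cluster is a permitted onset → onset /kw/, coda ∅.
Between /u/ (V2) and /a/ (V3): /knb/ — longest licit onset from the right is /b/, leaving /kn/ as coda.
Between /a/ (V3) and /q/ (V4): /nddj/ — longest licit onset from the right is /dj/, leaving /nd/ as coda.
Between /q/ (V4) and /e/ (V5): /bw/ is a licit onset in full, so it all attaches to the next syllable.
Putting it together: jq.kwukn.band.djq.bwe.
The second /n/ is in the coda of syllable 3 (/band/).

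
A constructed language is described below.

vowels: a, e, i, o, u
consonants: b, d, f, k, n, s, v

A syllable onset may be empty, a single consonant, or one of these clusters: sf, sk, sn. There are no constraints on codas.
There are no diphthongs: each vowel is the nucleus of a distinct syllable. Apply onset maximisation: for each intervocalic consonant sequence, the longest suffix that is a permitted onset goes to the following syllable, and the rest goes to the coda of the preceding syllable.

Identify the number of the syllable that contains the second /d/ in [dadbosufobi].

1

The vowels are a, o, u, o, i — 5 nuclei, so 5 syllables.
σ1/σ2 boundary: /db/; trying suffixes from longest down, /b/ is the first permitted one, so coda /d/ | onset /b/.
σ2/σ3 boundary: /s/ → onset of the next syllable (single consonants are always licit onsets).
σ3/σ4 boundary: /f/ is a single consonant, so it becomes the next onset.
σ4/σ5 boundary: just /b/ — single C goes to the following onset.
So the parse is dad.bo.su.fo.bi.
The second /d/ is in the coda of syllable 1 (/dad/).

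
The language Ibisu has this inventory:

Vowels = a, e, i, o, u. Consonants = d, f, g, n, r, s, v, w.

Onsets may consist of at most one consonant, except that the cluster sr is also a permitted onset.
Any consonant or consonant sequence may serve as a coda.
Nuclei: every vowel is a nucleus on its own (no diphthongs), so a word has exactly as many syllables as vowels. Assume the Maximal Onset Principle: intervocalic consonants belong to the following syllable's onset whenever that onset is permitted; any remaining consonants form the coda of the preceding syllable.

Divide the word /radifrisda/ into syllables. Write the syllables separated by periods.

The vowels are a, i, i, a — 4 nuclei, so 4 syllables.
Between /a/ (V1) and /i/ (V2): /d/ → onset of the next syllable (single consonants are always licit onsets).
Between /i/ (V2) and /i/ (V3): /fr/ — longest licit onset from the right is /r/, leaving /f/ as coda.
Between /i/ (V3) and /a/ (V4): /sd/ splits as /s/ + /d/ (/d/ is the longest suffix that is a licit onset).

ra.dif.ris.da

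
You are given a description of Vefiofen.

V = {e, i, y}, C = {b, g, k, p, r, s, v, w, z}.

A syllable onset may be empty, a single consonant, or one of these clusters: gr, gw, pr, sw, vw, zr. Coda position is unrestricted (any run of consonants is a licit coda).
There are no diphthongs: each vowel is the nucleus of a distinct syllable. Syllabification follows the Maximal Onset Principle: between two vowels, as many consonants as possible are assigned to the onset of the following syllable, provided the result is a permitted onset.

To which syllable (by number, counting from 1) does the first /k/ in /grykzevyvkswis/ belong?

Vowels present: y, e, y, i; each is a nucleus, giving 4 syllables.
σ1/σ2 boundary: /kz/ — longest licit onset from the right is /z/, leaving /k/ as coda.
σ2/σ3 boundary: /v/ is a single consonant, so it becomes the next onset.
σ3/σ4 boundary: /vksw/ splits as /vk/ + /sw/ (/sw/ is the longest suffix that is a licit onset).
So the parse is gryk.ze.vyvk.swis.
The first /k/ is in the coda of syllable 1 (/gryk/).

1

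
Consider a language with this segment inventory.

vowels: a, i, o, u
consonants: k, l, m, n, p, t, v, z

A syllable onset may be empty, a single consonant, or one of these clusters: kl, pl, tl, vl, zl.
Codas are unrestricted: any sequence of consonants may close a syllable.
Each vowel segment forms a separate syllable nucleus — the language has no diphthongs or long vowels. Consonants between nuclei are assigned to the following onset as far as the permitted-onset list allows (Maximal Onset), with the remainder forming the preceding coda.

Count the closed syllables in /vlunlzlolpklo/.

2

Vowels present: u, o, o; each is a nucleus, giving 3 syllables.
V1 /u/ – V2 /o/: cluster /nlzl/ — the longest permitted-onset suffix is /zl/; onset = /zl/, preceding coda = /nl/.
V2 /o/ – V3 /o/: /lpkl/ splits as /lp/ + /kl/ (/kl/ is the longest suffix that is a licit onset).
Putting it together: vlunl.zlolp.klo.
Classifying each syllable: /vlunl/ (closed), /zlolp/ (closed), /klo/ (open).
Closed syllables: 2.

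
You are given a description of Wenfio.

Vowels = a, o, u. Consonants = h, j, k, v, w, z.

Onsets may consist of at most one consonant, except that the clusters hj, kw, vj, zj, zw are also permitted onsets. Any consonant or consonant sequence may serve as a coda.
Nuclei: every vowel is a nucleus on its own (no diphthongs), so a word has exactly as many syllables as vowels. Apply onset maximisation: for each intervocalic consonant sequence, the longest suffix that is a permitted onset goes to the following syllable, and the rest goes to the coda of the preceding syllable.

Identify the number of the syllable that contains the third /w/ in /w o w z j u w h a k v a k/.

2

Nuclei (vowels): o, u, a, a → 4 syllables.
/o…u/ gap (V1→V2): /wzj/ — longest licit onset from the right is /zj/, leaving /w/ as coda.
/u…a/ gap (V2→V3): cluster /wh/ — the longest permitted-onset suffix is /h/; onset = /h/, preceding coda = /w/.
/a…a/ gap (V3→V4): /kv/ — longest licit onset from the right is /v/, leaving /k/ as coda.
Putting it together: wow.zjuw.hak.vak.
The third /w/ is in the coda of syllable 2 (/zjuw/).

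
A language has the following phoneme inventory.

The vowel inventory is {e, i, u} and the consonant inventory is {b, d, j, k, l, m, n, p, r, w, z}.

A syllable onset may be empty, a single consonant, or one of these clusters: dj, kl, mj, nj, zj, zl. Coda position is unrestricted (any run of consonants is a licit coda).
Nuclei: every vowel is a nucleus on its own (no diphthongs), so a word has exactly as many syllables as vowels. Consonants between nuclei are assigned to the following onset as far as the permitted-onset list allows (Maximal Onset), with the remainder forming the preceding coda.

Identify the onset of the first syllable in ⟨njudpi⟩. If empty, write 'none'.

The vowels are u, i — 2 nuclei, so 2 syllables.
V1 /u/ – V2 /i/: cluster /dp/ — the longest permitted-onset suffix is /p/; onset = /p/, preceding coda = /d/.
Putting it together: njud.pi.
Syllable 1 is /njud/: onset /nj/, nucleus /u/, coda /d/.

nj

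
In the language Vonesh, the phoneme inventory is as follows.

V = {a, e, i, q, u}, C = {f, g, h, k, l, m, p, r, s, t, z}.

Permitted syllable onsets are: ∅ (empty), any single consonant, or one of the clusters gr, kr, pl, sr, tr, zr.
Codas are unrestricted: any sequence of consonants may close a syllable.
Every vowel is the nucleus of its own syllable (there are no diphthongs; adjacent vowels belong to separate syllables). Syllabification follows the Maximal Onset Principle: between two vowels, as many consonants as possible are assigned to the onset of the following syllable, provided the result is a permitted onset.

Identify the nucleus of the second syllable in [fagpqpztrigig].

Vowels present: a, q, i, i; each is a nucleus, giving 4 syllables.
The second nucleus (vowel 2 from the left) is /q/.

q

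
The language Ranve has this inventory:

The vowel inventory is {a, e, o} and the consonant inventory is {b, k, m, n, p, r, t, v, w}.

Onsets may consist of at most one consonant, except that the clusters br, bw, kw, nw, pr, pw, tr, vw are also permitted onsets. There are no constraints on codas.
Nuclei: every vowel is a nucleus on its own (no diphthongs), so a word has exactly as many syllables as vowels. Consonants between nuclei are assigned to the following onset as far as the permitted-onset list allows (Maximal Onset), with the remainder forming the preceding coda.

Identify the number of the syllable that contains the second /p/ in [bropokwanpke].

3

Nuclei (vowels): o, o, a, e → 4 syllables.
Between /o/ (V1) and /o/ (V2): /p/ is a single consonant, so it becomes the next onset.
Between /o/ (V2) and /a/ (V3): /kw/ is a licit onset in full, so it all attaches to the next syllable.
Between /a/ (V3) and /e/ (V4): /npk/ — longest licit onset from the right is /k/, leaving /np/ as coda.
Putting it together: bro.po.kwanp.ke.
The second /p/ is in the coda of syllable 3 (/kwanp/).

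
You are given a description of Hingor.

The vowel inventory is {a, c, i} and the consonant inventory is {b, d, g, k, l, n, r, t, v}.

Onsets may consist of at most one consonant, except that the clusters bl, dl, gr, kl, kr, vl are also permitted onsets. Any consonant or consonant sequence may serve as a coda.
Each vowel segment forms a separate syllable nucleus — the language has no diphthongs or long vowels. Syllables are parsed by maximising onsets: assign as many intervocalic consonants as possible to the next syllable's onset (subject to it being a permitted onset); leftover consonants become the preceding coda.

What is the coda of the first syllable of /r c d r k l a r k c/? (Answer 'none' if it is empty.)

dr

Nuclei (vowels): c, a, c → 3 syllables.
V1 /c/ – V2 /a/: /drkl/ splits as /dr/ + /kl/ (/kl/ is the longest suffix that is a licit onset).
V2 /a/ – V3 /c/: /rk/ splits as /r/ + /k/ (/k/ is the longest suffix that is a licit onset).
Result: rcdr.klar.kc.
Syllable 1 is /rcdr/: onset /r/, nucleus /c/, coda /dr/.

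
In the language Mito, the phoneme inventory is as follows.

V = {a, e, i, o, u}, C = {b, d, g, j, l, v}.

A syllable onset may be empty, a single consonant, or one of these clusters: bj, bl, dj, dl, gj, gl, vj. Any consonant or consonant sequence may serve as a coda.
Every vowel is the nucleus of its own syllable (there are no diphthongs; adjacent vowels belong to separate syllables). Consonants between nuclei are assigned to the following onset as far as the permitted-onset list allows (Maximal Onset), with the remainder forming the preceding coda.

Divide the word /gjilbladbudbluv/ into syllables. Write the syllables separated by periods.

The vowels are i, a, u, u — 4 nuclei, so 4 syllables.
/i…a/ gap (V1→V2): /lbl/; trying suffixes from longest down, /bl/ is the first permitted one, so coda /l/ | onset /bl/.
/a…u/ gap (V2→V3): /db/; trying suffixes from longest down, /b/ is the first permitted one, so coda /d/ | onset /b/.
/u…u/ gap (V3→V4): /dbl/ splits as /d/ + /bl/ (/bl/ is the longest suffix that is a licit onset).

gjil.blad.bud.bluv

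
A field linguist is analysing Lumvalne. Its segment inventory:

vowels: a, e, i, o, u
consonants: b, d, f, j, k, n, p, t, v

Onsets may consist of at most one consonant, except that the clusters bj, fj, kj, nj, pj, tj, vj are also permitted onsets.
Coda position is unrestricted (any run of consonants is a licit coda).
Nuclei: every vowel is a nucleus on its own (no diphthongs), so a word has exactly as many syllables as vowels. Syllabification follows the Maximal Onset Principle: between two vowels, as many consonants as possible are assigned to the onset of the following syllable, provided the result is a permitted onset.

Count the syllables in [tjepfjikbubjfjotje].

Vowels present: e, i, u, o, e; each is a nucleus, giving 5 syllables.

5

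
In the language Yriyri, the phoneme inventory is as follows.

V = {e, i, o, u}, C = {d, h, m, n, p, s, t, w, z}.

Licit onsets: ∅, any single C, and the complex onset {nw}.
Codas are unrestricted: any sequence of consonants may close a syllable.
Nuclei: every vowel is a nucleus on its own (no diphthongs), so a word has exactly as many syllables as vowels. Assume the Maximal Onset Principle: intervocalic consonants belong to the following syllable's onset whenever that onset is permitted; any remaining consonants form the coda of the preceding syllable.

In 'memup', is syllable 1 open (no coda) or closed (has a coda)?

Nuclei (vowels): e, u → 2 syllables.
V1 /e/ – V2 /u/: /m/ → onset of the next syllable (single consonants are always licit onsets).
So the parse is me.mup.
Syllable 1 is /me/; it ends in its nucleus with no coda, so it is open.

open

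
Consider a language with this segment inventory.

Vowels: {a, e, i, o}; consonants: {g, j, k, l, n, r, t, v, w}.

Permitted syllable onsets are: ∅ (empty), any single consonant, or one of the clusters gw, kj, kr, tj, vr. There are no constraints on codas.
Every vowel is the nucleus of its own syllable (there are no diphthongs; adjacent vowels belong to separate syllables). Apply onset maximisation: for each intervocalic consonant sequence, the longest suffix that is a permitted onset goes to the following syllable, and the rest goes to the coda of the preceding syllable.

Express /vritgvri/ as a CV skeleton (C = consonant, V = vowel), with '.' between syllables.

CCVCC.CCV

Nuclei (vowels): i, i → 2 syllables.
σ1/σ2 boundary: cluster /tgvr/ — the longest permitted-onset suffix is /vr/; onset = /vr/, preceding coda = /tg/.
Syllabification: vritg.vri.
Mapping each syllable to C/V: /vritg/ → CCVCC, /vri/ → CCV.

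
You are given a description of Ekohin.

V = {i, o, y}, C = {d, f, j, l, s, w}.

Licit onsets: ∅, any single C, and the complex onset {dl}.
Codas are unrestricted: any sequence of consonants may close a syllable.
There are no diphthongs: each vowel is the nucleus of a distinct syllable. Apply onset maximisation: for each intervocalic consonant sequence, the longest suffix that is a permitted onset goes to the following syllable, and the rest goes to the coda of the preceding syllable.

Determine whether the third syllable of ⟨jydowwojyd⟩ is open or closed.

open

Nuclei (vowels): y, o, o, y → 4 syllables.
/y…o/ gap (V1→V2): /d/ → onset of the next syllable (single consonants are always licit onsets).
/o…o/ gap (V2→V3): /ww/ — longest licit onset from the right is /w/, leaving /w/ as coda.
/o…y/ gap (V3→V4): /j/ → onset of the next syllable (single consonants are always licit onsets).
Result: jy.dow.wo.jyd.
Syllable 3 is /wo/; it ends in its nucleus with no coda, so it is open.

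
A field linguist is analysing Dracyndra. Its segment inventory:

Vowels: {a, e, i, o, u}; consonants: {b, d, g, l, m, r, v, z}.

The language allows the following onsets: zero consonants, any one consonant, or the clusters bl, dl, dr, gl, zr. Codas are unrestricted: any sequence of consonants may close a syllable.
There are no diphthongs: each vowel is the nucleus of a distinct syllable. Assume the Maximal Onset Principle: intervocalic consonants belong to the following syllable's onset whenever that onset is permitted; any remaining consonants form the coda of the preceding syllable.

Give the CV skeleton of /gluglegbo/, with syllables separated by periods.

The vowels are u, e, o — 3 nuclei, so 3 syllables.
/u…e/ gap (V1→V2): /gl/ — entire cluster is a permitted onset → onset /gl/, coda ∅.
/e…o/ gap (V2→V3): /gb/ — longest licit onset from the right is /b/, leaving /g/ as coda.
So the parse is glu.gleg.bo.
Mapping each syllable to C/V: /glu/ → CCV, /gleg/ → CCVC, /bo/ → CV.

CCV.CCVC.CV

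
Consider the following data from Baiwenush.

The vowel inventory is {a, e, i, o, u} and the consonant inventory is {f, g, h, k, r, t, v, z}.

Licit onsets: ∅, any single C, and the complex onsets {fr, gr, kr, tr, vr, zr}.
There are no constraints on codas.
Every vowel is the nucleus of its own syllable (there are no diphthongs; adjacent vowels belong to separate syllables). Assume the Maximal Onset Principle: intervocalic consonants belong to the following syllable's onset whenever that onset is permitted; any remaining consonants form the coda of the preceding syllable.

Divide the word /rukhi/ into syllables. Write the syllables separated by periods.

ruk.hi

Vowels present: u, i; each is a nucleus, giving 2 syllables.
Between /u/ (V1) and /i/ (V2): cluster /kh/ — the longest permitted-onset suffix is /h/; onset = /h/, preceding coda = /k/.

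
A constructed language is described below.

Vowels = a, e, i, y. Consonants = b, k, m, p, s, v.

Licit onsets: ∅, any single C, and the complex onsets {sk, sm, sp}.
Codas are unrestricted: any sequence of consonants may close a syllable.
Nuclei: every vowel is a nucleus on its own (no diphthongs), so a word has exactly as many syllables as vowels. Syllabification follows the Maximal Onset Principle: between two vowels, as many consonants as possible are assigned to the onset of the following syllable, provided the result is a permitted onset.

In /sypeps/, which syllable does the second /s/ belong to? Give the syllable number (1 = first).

2

Vowels present: y, e; each is a nucleus, giving 2 syllables.
σ1/σ2 boundary: /p/ → onset of the next syllable (single consonants are always licit onsets).
Putting it together: sy.peps.
The second /s/ is in the coda of syllable 2 (/peps/).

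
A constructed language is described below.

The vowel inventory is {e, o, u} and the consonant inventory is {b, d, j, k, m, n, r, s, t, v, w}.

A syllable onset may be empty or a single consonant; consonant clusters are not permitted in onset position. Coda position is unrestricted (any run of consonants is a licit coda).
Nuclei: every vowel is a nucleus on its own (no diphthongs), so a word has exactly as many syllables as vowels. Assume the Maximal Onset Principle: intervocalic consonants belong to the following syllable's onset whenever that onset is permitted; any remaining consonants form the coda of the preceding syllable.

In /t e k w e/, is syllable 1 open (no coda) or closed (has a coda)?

The vowels are e, e — 2 nuclei, so 2 syllables.
σ1/σ2 boundary: cluster /kw/ — the longest permitted-onset suffix is /w/; onset = /w/, preceding coda = /k/.
Putting it together: tek.we.
Syllable 1 is /tek/ with coda /k/, so it is closed.

closed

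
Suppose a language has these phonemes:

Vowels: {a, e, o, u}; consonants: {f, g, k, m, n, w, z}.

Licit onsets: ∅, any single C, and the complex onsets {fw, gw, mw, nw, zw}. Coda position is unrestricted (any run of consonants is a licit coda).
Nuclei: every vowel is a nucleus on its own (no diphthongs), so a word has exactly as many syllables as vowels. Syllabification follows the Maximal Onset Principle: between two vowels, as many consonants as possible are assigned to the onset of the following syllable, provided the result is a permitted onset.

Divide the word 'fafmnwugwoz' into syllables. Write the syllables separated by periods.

fafm.nwu.gwoz

Vowels present: a, u, o; each is a nucleus, giving 3 syllables.
σ1/σ2 boundary: /fmnw/ — longest licit onset from the right is /nw/, leaving /fm/ as coda.
σ2/σ3 boundary: /gw/ is a licit onset in full, so it all attaches to the next syllable.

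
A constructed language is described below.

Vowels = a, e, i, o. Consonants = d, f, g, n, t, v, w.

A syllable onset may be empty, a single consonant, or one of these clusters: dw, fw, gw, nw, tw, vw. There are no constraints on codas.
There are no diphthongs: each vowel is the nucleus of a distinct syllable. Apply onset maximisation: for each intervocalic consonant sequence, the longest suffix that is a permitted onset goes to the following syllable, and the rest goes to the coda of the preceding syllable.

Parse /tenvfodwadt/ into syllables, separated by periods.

tenv.fo.dwadt

Vowels present: e, o, a; each is a nucleus, giving 3 syllables.
V1 /e/ – V2 /o/: /nvf/ splits as /nv/ + /f/ (/f/ is the longest suffix that is a licit onset).
V2 /o/ – V3 /a/: cluster /dw/ — /dw/ is itself a permitted onset, so the whole cluster goes right; preceding coda = ∅.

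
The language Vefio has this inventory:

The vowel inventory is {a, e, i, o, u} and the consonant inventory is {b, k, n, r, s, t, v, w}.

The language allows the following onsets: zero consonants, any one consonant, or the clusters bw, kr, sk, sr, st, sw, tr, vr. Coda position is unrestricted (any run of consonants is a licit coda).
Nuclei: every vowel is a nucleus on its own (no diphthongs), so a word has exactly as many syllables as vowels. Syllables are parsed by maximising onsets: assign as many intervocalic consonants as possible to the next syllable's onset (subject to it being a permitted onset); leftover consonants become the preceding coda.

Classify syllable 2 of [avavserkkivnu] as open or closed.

Vowels present: a, a, e, i, u; each is a nucleus, giving 5 syllables.
Between /a/ (V1) and /a/ (V2): just /v/ — single C goes to the following onset.
Between /a/ (V2) and /e/ (V3): /vs/; trying suffixes from longest down, /s/ is the first permitted one, so coda /v/ | onset /s/.
Between /e/ (V3) and /i/ (V4): /rkk/; trying suffixes from longest down, /k/ is the first permitted one, so coda /rk/ | onset /k/.
Between /i/ (V4) and /u/ (V5): /vn/ — longest licit onset from the right is /n/, leaving /v/ as coda.
Result: a.vav.serk.kiv.nu.
Syllable 2 is /vav/ with coda /v/, so it is closed.

closed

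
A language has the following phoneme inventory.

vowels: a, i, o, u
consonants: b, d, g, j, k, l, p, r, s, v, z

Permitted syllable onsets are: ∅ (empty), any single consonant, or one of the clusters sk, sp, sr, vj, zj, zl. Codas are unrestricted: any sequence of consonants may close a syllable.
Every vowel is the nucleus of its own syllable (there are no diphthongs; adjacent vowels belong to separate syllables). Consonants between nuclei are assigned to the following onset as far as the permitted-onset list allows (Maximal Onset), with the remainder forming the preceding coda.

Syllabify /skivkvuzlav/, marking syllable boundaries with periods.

skivk.vu.zlav

The vowels are i, u, a — 3 nuclei, so 3 syllables.
/i…u/ gap (V1→V2): /vkv/; trying suffixes from longest down, /v/ is the first permitted one, so coda /vk/ | onset /v/.
/u…a/ gap (V2→V3): /zl/ — entire cluster is a permitted onset → onset /zl/, coda ∅.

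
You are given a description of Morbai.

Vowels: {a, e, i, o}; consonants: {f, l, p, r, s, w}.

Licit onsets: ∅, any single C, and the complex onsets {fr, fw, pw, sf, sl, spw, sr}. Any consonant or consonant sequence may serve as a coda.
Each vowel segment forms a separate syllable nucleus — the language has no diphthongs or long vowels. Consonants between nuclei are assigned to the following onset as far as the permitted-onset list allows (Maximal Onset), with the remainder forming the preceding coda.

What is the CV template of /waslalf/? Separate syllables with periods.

CV.CCVCC

Vowels present: a, a; each is a nucleus, giving 2 syllables.
V1 /a/ – V2 /a/: cluster /sl/ — /sl/ is itself a permitted onset, so the whole cluster goes right; preceding coda = ∅.
So the parse is wa.slalf.
Mapping each syllable to C/V: /wa/ → CV, /slalf/ → CCVCC.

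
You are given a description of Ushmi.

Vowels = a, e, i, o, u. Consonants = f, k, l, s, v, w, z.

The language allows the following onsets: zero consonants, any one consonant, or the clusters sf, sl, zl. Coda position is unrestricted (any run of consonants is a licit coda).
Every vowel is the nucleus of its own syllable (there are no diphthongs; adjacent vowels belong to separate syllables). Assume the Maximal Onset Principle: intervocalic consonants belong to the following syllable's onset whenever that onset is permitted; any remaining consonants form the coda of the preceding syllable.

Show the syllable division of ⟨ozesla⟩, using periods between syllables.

o.ze.sla

Nuclei (vowels): o, e, a → 3 syllables.
/o…e/ gap (V1→V2): /z/ → onset of the next syllable (single consonants are always licit onsets).
/e…a/ gap (V2→V3): /sl/ is a licit onset in full, so it all attaches to the next syllable.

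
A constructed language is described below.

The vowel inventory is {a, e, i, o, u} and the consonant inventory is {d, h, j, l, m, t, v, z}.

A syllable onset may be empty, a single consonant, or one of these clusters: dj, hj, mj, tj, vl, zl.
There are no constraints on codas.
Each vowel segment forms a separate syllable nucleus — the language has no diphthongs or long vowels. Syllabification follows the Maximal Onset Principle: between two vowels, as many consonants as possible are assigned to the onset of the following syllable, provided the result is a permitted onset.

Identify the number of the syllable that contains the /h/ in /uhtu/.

Vowels present: u, u; each is a nucleus, giving 2 syllables.
/u…u/ gap (V1→V2): cluster /ht/ — the longest permitted-onset suffix is /t/; onset = /t/, preceding coda = /h/.
Result: uh.tu.
The /h/ is in the coda of syllable 1 (/uh/).

1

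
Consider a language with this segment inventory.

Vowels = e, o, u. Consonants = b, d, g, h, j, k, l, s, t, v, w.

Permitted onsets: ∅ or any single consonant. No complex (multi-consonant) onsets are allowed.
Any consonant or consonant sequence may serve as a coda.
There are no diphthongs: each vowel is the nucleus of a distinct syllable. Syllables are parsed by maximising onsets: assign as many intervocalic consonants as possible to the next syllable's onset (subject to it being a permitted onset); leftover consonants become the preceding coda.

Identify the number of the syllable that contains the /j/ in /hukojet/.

3

Nuclei (vowels): u, o, e → 3 syllables.
Between /u/ (V1) and /o/ (V2): /k/ → onset of the next syllable (single consonants are always licit onsets).
Between /o/ (V2) and /e/ (V3): just /j/ — single C goes to the following onset.
Putting it together: hu.ko.jet.
The /j/ is in the onset of syllable 3 (/jet/).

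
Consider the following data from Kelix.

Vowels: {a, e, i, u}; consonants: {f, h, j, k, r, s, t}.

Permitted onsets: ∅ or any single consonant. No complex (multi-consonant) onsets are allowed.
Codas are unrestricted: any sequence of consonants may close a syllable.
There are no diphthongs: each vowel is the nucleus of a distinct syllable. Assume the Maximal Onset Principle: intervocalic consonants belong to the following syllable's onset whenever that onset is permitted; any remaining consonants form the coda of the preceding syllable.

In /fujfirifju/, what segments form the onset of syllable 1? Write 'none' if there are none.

The vowels are u, i, i, u — 4 nuclei, so 4 syllables.
Between /u/ (V1) and /i/ (V2): /jf/ splits as /j/ + /f/ (/f/ is the longest suffix that is a licit onset).
Between /i/ (V2) and /i/ (V3): /r/ is a single consonant, so it becomes the next onset.
Between /i/ (V3) and /u/ (V4): /fj/ — longest licit onset from the right is /j/, leaving /f/ as coda.
Syllabification: fuj.fi.rif.ju.
Syllable 1 is /fuj/: onset /f/, nucleus /u/, coda /j/.

f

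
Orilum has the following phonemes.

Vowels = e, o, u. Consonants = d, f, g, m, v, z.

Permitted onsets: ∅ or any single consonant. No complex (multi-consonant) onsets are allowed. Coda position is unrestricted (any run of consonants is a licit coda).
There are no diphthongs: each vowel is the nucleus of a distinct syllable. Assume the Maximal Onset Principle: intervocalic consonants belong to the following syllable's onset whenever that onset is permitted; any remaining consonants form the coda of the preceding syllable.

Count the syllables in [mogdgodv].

2

Vowels present: o, o; each is a nucleus, giving 2 syllables.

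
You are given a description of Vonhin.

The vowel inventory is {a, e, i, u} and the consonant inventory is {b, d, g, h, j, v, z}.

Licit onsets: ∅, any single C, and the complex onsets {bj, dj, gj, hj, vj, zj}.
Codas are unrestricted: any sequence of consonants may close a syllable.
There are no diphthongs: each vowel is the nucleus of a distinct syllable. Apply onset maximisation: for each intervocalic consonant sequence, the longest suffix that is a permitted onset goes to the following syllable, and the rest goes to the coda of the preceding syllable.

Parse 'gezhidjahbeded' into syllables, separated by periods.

Nuclei (vowels): e, i, a, e, e → 5 syllables.
σ1/σ2 boundary: /zh/; trying suffixes from longest down, /h/ is the first permitted one, so coda /z/ | onset /h/.
σ2/σ3 boundary: cluster /dj/ — /dj/ is itself a permitted onset, so the whole cluster goes right; preceding coda = ∅.
σ3/σ4 boundary: /hb/; trying suffixes from longest down, /b/ is the first permitted one, so coda /h/ | onset /b/.
σ4/σ5 boundary: /d/ is a single consonant, so it becomes the next onset.

gez.hi.djah.be.ded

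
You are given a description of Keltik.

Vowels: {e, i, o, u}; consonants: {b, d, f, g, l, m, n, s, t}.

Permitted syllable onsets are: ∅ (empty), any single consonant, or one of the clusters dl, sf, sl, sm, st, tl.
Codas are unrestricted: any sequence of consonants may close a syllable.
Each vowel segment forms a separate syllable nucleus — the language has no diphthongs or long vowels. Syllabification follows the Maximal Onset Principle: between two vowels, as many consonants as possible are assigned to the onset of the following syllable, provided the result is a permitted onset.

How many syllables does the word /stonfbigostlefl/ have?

Nuclei (vowels): o, i, o, e → 4 syllables.

4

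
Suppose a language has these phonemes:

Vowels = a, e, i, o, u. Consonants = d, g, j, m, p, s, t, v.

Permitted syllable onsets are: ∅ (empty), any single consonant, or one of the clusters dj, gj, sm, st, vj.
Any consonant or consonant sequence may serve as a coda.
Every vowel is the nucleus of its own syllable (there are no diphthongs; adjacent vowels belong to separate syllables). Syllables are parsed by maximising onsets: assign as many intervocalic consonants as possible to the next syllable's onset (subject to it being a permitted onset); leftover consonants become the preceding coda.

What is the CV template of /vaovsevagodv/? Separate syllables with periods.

CV.VC.CV.CV.CVCC

Vowels present: a, o, e, a, o; each is a nucleus, giving 5 syllables.
Between /a/ (V1) and /o/ (V2): hiatus — the boundary sits between the two vowels.
Between /o/ (V2) and /e/ (V3): cluster /vs/ — the longest permitted-onset suffix is /s/; onset = /s/, preceding coda = /v/.
Between /e/ (V3) and /a/ (V4): /v/ is a single consonant, so it becomes the next onset.
Between /a/ (V4) and /o/ (V5): just /g/ — single C goes to the following onset.
Putting it together: va.ov.se.va.godv.
Mapping each syllable to C/V: /va/ → CV, /ov/ → VC, /se/ → CV, /va/ → CV, /godv/ → CVCC.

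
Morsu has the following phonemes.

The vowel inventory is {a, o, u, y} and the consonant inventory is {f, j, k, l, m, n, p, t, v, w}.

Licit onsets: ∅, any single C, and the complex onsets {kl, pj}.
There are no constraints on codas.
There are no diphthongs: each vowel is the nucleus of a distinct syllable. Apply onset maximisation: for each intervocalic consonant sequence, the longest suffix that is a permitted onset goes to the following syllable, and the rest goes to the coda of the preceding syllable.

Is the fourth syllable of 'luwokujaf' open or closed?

closed

Vowels present: u, o, u, a; each is a nucleus, giving 4 syllables.
/u…o/ gap (V1→V2): just /w/ — single C goes to the following onset.
/o…u/ gap (V2→V3): /k/ is a single consonant, so it becomes the next onset.
/u…a/ gap (V3→V4): /j/ → onset of the next syllable (single consonants are always licit onsets).
Syllabification: lu.wo.ku.jaf.
Syllable 4 is /jaf/ with coda /f/, so it is closed.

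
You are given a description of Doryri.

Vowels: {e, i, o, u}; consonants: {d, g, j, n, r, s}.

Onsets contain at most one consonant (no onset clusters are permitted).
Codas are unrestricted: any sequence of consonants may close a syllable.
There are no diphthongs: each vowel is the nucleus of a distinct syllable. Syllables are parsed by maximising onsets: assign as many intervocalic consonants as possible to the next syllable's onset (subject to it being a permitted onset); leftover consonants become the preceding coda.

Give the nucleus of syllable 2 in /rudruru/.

u

Nuclei (vowels): u, u, u → 3 syllables.
The second nucleus (vowel 2 from the left) is /u/.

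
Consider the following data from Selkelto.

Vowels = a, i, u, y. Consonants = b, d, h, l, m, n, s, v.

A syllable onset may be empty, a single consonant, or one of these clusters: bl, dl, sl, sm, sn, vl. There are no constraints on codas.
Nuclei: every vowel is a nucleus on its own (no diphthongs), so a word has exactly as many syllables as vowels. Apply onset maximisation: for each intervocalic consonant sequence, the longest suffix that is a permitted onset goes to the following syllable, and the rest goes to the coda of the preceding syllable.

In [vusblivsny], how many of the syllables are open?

Nuclei (vowels): u, i, y → 3 syllables.
Between /u/ (V1) and /i/ (V2): /sbl/ — longest licit onset from the right is /bl/, leaving /s/ as coda.
Between /i/ (V2) and /y/ (V3): /vsn/ — longest licit onset from the right is /sn/, leaving /v/ as coda.
Syllabification: vus.bliv.sny.
Classifying each syllable: /vus/ (closed), /bliv/ (closed), /sny/ (open).
Open syllables: 1.

1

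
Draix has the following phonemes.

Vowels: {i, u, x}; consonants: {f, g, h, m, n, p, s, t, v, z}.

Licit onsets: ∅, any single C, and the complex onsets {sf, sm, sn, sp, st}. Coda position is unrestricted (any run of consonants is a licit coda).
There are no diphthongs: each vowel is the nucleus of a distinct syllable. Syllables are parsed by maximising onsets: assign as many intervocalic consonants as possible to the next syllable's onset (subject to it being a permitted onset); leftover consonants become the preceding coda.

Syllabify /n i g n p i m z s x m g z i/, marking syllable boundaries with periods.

Nuclei (vowels): i, i, x, i → 4 syllables.
σ1/σ2 boundary: /gnp/; trying suffixes from longest down, /p/ is the first permitted one, so coda /gn/ | onset /p/.
σ2/σ3 boundary: cluster /mzs/ — the longest permitted-onset suffix is /s/; onset = /s/, preceding coda = /mz/.
σ3/σ4 boundary: /mgz/ splits as /mg/ + /z/ (/z/ is the longest suffix that is a licit onset).

nign.pimz.sxmg.zi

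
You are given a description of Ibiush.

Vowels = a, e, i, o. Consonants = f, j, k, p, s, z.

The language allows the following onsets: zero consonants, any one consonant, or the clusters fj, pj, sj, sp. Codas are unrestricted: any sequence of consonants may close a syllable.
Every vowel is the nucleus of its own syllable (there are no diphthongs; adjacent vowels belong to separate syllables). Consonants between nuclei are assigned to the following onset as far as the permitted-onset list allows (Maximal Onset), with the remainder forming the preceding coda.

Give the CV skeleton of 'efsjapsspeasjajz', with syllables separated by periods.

The vowels are e, a, e, a, a — 5 nuclei, so 5 syllables.
V1 /e/ – V2 /a/: /fsj/ splits as /f/ + /sj/ (/sj/ is the longest suffix that is a licit onset).
V2 /a/ – V3 /e/: /pssp/ splits as /ps/ + /sp/ (/sp/ is the longest suffix that is a licit onset).
V3 /e/ – V4 /a/: nothing intervenes; syllable break is V.V.
V4 /a/ – V5 /a/: cluster /sj/ — /sj/ is itself a permitted onset, so the whole cluster goes right; preceding coda = ∅.
So the parse is ef.sjaps.spe.a.sjajz.
Mapping each syllable to C/V: /ef/ → VC, /sjaps/ → CCVCC, /spe/ → CCV, /a/ → V, /sjajz/ → CCVCC.

VC.CCVCC.CCV.V.CCVCC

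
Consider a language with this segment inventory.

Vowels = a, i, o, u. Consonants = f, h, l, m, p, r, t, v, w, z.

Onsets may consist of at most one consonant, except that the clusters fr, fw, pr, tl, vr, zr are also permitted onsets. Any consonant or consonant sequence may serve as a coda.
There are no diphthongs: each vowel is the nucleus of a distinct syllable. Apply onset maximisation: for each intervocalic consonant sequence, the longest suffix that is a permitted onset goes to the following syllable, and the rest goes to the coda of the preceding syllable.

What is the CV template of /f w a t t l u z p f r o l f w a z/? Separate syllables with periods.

Vowels present: a, u, o, a; each is a nucleus, giving 4 syllables.
Between /a/ (V1) and /u/ (V2): /ttl/ — longest licit onset from the right is /tl/, leaving /t/ as coda.
Between /u/ (V2) and /o/ (V3): /zpfr/ — longest licit onset from the right is /fr/, leaving /zp/ as coda.
Between /o/ (V3) and /a/ (V4): cluster /lfw/ — the longest permitted-onset suffix is /fw/; onset = /fw/, preceding coda = /l/.
Syllabification: fwat.tluzp.frol.fwaz.
Mapping each syllable to C/V: /fwat/ → CCVC, /tluzp/ → CCVCC, /frol/ → CCVC, /fwaz/ → CCVC.

CCVC.CCVCC.CCVC.CCVC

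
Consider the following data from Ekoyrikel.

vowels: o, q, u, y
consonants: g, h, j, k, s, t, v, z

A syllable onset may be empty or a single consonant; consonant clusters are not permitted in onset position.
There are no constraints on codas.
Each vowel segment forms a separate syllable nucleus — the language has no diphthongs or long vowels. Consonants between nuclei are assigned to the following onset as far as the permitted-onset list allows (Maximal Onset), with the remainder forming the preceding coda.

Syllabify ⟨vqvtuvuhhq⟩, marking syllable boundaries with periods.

vqv.tu.vuh.hq

The vowels are q, u, u, q — 4 nuclei, so 4 syllables.
Between /q/ (V1) and /u/ (V2): /vt/ splits as /v/ + /t/ (/t/ is the longest suffix that is a licit onset).
Between /u/ (V2) and /u/ (V3): just /v/ — single C goes to the following onset.
Between /u/ (V3) and /q/ (V4): /hh/ splits as /h/ + /h/ (/h/ is the longest suffix that is a licit onset).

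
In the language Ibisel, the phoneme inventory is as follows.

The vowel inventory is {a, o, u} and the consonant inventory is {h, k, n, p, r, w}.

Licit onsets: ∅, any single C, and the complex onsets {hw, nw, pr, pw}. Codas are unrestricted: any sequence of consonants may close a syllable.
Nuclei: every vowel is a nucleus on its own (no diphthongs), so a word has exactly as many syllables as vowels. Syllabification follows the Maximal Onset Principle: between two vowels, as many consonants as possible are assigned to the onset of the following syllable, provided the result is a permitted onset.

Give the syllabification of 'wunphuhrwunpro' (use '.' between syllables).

wunp.huhr.wun.pro

Nuclei (vowels): u, u, u, o → 4 syllables.
/u…u/ gap (V1→V2): /nph/ splits as /np/ + /h/ (/h/ is the longest suffix that is a licit onset).
/u…u/ gap (V2→V3): /hrw/ splits as /hr/ + /w/ (/w/ is the longest suffix that is a licit onset).
/u…o/ gap (V3→V4): /npr/; trying suffixes from longest down, /pr/ is the first permitted one, so coda /n/ | onset /pr/.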